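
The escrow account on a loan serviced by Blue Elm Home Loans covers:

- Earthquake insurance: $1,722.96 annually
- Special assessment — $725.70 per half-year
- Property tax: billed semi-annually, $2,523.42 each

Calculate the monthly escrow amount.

$685.10

Earthquake insurance = $1,722.96 annually
Special assessment = $725.70 × 2 = $1,451.40 annually
Property tax = $2,523.42 × 2 = $5,046.84 annually
Annual escrow total = $8,221.20
Monthly = $8,221.20 ÷ 12 = $685.10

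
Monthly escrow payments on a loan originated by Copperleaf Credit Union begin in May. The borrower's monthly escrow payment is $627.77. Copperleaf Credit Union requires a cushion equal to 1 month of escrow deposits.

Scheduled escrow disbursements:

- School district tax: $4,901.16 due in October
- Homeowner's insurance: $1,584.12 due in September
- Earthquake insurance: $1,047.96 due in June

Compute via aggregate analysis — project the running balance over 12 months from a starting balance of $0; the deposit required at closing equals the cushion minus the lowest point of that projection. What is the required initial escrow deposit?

Cushion = 1 × $627.77 = $627.77
Trial balance (start $0, +$627.77 each month, − disbursements):
  May: +$627.77 → $627.77
  Jun: +$627.77 − $1,047.96 → $207.58
  Jul: +$627.77 → $835.35
  Aug: +$627.77 → $1,463.12
  Sep: +$627.77 − $1,584.12 → $506.77
  Oct: +$627.77 − $4,901.16 → -$3,766.62
  Nov: +$627.77 → -$3,138.85
  Dec: +$627.77 → -$2,511.08
  Jan: +$627.77 → -$1,883.31
  Feb: +$627.77 → -$1,255.54
  Mar: +$627.77 → -$627.77
  Apr: +$627.77 → $0.00
Lowest trial balance = -$3,766.62 (Oct)
Initial deposit = cushion − low point = $627.77 − (-$3,766.62) = $4,394.39

$4,394.39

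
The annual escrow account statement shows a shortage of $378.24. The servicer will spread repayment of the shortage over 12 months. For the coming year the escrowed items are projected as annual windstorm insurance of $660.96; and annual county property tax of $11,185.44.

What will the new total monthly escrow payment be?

Windstorm insurance = $660.96
County property tax = $11,185.44
Annual escrow total = $660.96 + $11,185.44 = $11,846.40
Monthly escrow = $11,846.40 ÷ 12 = $987.20
Monthly shortage recovery: $378.24 / 12 = $31.52
Adjusted monthly = $987.20 + $31.52 = $1,018.72

$1,018.72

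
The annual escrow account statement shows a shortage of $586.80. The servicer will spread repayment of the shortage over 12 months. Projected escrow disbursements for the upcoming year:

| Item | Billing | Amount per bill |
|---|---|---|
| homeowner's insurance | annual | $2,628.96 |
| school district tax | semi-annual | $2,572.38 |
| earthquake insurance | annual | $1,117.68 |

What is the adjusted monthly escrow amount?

Homeowner's insurance = $2,628.96 per year
School district tax = $2,572.38 × 2 = $5,144.76 per year
Earthquake insurance = $1,117.68 per year
Total per year = $8,891.40
Monthly = $8,891.40 / 12 = $740.95
Monthly shortage recovery: $586.80 / 12 = $48.90
New monthly escrow = $740.95 + $48.90 = $789.85

$789.85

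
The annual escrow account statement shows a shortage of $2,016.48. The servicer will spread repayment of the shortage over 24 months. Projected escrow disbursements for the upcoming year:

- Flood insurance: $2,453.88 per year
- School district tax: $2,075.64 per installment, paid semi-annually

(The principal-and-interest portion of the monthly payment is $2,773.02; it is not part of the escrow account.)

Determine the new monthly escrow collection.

Flood insurance — $2,453.88 per year
School district tax — $2,075.64 × 2 = $4,151.28 per year
Total per year = $2,453.88 + $4,151.28 = $6,605.16
Per month = $6,605.16 ÷ 12 = $550.43
Monthly shortage recovery: $2,016.48 ÷ 24 = $84.02
New monthly escrow = $550.43 + $84.02 = $634.45

$634.45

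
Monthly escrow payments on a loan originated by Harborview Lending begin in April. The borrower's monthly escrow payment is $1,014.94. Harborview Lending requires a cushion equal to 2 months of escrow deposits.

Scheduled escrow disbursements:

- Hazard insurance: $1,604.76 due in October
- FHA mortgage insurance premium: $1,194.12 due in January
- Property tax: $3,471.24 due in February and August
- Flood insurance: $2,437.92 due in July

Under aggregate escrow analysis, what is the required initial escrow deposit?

Cushion = 2 × $1,014.94 = $2,029.88
Trial balance (start $0, +$1,014.94 each month, − disbursements):
  Apr: +$1,014.94 → $1,014.94
  May: +$1,014.94 → $2,029.88
  Jun: +$1,014.94 → $3,044.82
  Jul: +$1,014.94 − $2,437.92 → $1,621.84
  Aug: +$1,014.94 − $3,471.24 → -$834.46
  Sep: +$1,014.94 → $180.48
  Oct: +$1,014.94 − $1,604.76 → -$409.34
  Nov: +$1,014.94 → $605.60
  Dec: +$1,014.94 → $1,620.54
  Jan: +$1,014.94 − $1,194.12 → $1,441.36
  Feb: +$1,014.94 − $3,471.24 → -$1,014.94
  Mar: +$1,014.94 → $0.00
Lowest trial balance = -$1,014.94 (Feb)
Initial deposit = cushion − low point = $2,029.88 − (-$1,014.94) = $3,044.82

$3,044.82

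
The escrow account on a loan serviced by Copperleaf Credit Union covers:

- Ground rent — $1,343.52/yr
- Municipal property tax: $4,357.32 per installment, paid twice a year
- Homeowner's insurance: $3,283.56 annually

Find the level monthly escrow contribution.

Ground rent — $1,343.52
Municipal property tax — $4,357.32 × 2 = $8,714.64
Homeowner's insurance — $3,283.56
Total per year = $13,341.72
Per month = $13,341.72 / 12 = $1,111.81

$1,111.81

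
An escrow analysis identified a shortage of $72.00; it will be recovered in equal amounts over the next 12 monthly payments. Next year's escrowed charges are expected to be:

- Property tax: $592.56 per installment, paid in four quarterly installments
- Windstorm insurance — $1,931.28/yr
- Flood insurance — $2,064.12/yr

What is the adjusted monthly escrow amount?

$536.47

Property tax — $592.56 × 4 = $2,370.24/yr
Windstorm insurance — $1,931.28/yr
Flood insurance — $2,064.12/yr
Combined annual = $6,365.64
Monthly = $6,365.64 ÷ 12 = $530.47
Shortage per month = $72.00 / 12 = $6.00
Adjusted monthly = $530.47 + $6.00 = $536.47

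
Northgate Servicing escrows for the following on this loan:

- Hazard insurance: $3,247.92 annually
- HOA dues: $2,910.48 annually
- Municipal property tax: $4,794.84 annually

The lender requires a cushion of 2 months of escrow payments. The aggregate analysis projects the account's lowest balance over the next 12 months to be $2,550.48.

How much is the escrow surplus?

$724.94

Hazard insurance: $3,247.92 annually
HOA dues: $2,910.48 annually
Municipal property tax: $4,794.84 annually
Yearly total = $3,247.92 + $2,910.48 + $4,794.84 = $10,953.24
Monthly = $10,953.24 / 12 = $912.77
Cushion = 2 × $912.77 = $1,825.54
Excess over cushion: $2,550.48 − $1,825.54 = $724.94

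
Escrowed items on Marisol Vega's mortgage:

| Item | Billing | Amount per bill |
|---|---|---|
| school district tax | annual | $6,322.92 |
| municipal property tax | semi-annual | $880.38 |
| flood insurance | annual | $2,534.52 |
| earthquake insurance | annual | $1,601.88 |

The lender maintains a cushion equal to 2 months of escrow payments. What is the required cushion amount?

$2,036.68

School district tax: $6,322.92
Municipal property tax: $880.38 × 2 = $1,760.76
Flood insurance: $2,534.52
Earthquake insurance: $1,601.88
Yearly total = $12,220.08
Per month = $12,220.08 ÷ 12 = $1,018.34
Required cushion = 2 × $1,018.34 = $2,036.68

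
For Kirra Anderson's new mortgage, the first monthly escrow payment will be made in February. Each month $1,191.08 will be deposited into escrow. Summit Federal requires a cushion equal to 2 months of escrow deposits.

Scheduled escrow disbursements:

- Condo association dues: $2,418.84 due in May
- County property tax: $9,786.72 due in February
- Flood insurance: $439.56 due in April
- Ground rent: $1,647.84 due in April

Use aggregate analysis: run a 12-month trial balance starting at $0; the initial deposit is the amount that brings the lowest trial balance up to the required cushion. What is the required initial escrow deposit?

$11,910.80

Cushion = 2 × $1,191.08 = $2,382.16
Trial balance (start $0, +$1,191.08 each month, − disbursements):
  Feb: +$1,191.08 − $9,786.72 → -$8,595.64
  Mar: +$1,191.08 → -$7,404.56
  Apr: +$1,191.08 − $2,087.40 → -$8,300.88
  May: +$1,191.08 − $2,418.84 → -$9,528.64
  Jun: +$1,191.08 → -$8,337.56
  Jul: +$1,191.08 → -$7,146.48
  Aug: +$1,191.08 → -$5,955.40
  Sep: +$1,191.08 → -$4,764.32
  Oct: +$1,191.08 → -$3,573.24
  Nov: +$1,191.08 → -$2,382.16
  Dec: +$1,191.08 → -$1,191.08
  Jan: +$1,191.08 → $0.00
Lowest trial balance = -$9,528.64 (May)
Initial deposit = cushion − low point = $2,382.16 − (-$9,528.64) = $11,910.80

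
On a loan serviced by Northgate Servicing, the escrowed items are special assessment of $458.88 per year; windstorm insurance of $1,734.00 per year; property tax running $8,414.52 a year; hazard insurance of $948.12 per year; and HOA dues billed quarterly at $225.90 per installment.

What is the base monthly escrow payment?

Special assessment — $458.88/yr
Windstorm insurance — $1,734.00/yr
Property tax — $8,414.52/yr
Hazard insurance — $948.12/yr
HOA dues — $225.90 × 4 = $903.60/yr
Total per year = $458.88 + $1,734.00 + $8,414.52 + $948.12 + $903.60 = $12,459.12
Monthly escrow = $12,459.12 / 12 = $1,038.26

$1,038.26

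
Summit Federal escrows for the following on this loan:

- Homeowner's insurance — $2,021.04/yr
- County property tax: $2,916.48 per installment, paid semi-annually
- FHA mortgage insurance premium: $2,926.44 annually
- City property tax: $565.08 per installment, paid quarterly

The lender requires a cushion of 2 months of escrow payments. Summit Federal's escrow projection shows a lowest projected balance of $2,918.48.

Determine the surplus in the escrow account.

$745.02

Homeowner's insurance — $2,021.04 per year
County property tax — $2,916.48 × 2 = $5,832.96 per year
FHA mortgage insurance premium — $2,926.44 per year
City property tax — $565.08 × 4 = $2,260.32 per year
Total per year = $2,021.04 + $5,832.96 + $2,926.44 + $2,260.32 = $13,040.76
Per month = $13,040.76 ÷ 12 = $1,086.73
Required cushion = 2 × $1,086.73 = $2,173.46
Excess over cushion: $2,918.48 − $2,173.46 = $745.02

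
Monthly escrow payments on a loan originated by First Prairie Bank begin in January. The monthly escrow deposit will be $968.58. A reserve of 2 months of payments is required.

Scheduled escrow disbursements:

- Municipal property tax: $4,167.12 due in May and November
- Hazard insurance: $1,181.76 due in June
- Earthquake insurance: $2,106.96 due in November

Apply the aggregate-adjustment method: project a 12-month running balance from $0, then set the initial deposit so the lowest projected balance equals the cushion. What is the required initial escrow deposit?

$2,905.74

Cushion = 2 × $968.58 = $1,937.16
Trial balance (start $0, +$968.58 each month, − disbursements):
  Jan: +$968.58 → $968.58
  Feb: +$968.58 → $1,937.16
  Mar: +$968.58 → $2,905.74
  Apr: +$968.58 → $3,874.32
  May: +$968.58 − $4,167.12 → $675.78
  Jun: +$968.58 − $1,181.76 → $462.60
  Jul: +$968.58 → $1,431.18
  Aug: +$968.58 → $2,399.76
  Sep: +$968.58 → $3,368.34
  Oct: +$968.58 → $4,336.92
  Nov: +$968.58 − $6,274.08 → -$968.58
  Dec: +$968.58 → $0.00
Lowest trial balance = -$968.58 (Nov)
Initial deposit = cushion − low point = $1,937.16 − (-$968.58) = $2,905.74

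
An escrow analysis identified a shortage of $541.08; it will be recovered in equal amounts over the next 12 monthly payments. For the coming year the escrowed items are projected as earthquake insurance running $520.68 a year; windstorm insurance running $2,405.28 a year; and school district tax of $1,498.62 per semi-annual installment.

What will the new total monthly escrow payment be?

$538.69

Earthquake insurance = $520.68
Windstorm insurance = $2,405.28
School district tax = $1,498.62 × 2 = $2,997.24
Yearly total = $5,923.20
Monthly = $5,923.20 ÷ 12 = $493.60
Shortage per month = $541.08 / 12 = $45.09
Adjusted monthly = $493.60 + $45.09 = $538.69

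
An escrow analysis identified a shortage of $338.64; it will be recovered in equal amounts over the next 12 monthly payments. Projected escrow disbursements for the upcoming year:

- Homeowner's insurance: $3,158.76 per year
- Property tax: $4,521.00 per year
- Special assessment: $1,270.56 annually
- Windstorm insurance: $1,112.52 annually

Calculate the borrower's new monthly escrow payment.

Homeowner's insurance — $3,158.76/yr
Property tax — $4,521.00/yr
Special assessment — $1,270.56/yr
Windstorm insurance — $1,112.52/yr
Total per year = $10,062.84
Per month = $10,062.84 ÷ 12 = $838.57
Shortage per month = $338.64 ÷ 12 = $28.22
New monthly escrow = $838.57 + $28.22 = $866.79

$866.79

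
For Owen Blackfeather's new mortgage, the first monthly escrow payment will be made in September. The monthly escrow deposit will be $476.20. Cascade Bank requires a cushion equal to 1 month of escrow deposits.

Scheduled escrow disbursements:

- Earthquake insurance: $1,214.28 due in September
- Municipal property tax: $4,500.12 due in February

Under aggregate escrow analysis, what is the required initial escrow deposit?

Cushion = 1 × $476.20 = $476.20
Trial balance (start $0, +$476.20 each month, − disbursements):
  Sep: +$476.20 − $1,214.28 → -$738.08
  Oct: +$476.20 → -$261.88
  Nov: +$476.20 → $214.32
  Dec: +$476.20 → $690.52
  Jan: +$476.20 → $1,166.72
  Feb: +$476.20 − $4,500.12 → -$2,857.20
  Mar: +$476.20 → -$2,381.00
  Apr: +$476.20 → -$1,904.80
  May: +$476.20 → -$1,428.60
  Jun: +$476.20 → -$952.40
  Jul: +$476.20 → -$476.20
  Aug: +$476.20 → $0.00
Lowest trial balance = -$2,857.20 (Feb)
Initial deposit = cushion − low point = $476.20 − (-$2,857.20) = $3,333.40

$3,333.40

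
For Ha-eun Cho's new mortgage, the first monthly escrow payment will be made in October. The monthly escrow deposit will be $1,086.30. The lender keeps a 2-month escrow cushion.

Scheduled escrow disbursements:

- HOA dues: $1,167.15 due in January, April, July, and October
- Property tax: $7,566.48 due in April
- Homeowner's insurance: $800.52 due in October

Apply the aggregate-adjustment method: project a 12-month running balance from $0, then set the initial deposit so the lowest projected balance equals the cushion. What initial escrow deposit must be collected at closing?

$6,436.95

Cushion = 2 × $1,086.30 = $2,172.60
Trial balance (start $0, +$1,086.30 each month, − disbursements):
  Oct: +$1,086.30 − $1,967.67 → -$881.37
  Nov: +$1,086.30 → $204.93
  Dec: +$1,086.30 → $1,291.23
  Jan: +$1,086.30 − $1,167.15 → $1,210.38
  Feb: +$1,086.30 → $2,296.68
  Mar: +$1,086.30 → $3,382.98
  Apr: +$1,086.30 − $8,733.63 → -$4,264.35
  May: +$1,086.30 → -$3,178.05
  Jun: +$1,086.30 → -$2,091.75
  Jul: +$1,086.30 − $1,167.15 → -$2,172.60
  Aug: +$1,086.30 → -$1,086.30
  Sep: +$1,086.30 → $0.00
Lowest trial balance = -$4,264.35 (Apr)
Initial deposit = cushion − low point = $2,172.60 − (-$4,264.35) = $6,436.95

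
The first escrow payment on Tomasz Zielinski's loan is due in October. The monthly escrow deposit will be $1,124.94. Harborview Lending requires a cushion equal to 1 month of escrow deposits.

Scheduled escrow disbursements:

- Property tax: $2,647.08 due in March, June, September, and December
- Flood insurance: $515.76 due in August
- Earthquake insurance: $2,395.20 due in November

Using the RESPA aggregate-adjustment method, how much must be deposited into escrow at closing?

Cushion = 1 × $1,124.94 = $1,124.94
Trial balance (start $0, +$1,124.94 each month, − disbursements):
  Oct: +$1,124.94 → $1,124.94
  Nov: +$1,124.94 − $2,395.20 → -$145.32
  Dec: +$1,124.94 − $2,647.08 → -$1,667.46
  Jan: +$1,124.94 → -$542.52
  Feb: +$1,124.94 → $582.42
  Mar: +$1,124.94 − $2,647.08 → -$939.72
  Apr: +$1,124.94 → $185.22
  May: +$1,124.94 → $1,310.16
  Jun: +$1,124.94 − $2,647.08 → -$211.98
  Jul: +$1,124.94 → $912.96
  Aug: +$1,124.94 − $515.76 → $1,522.14
  Sep: +$1,124.94 − $2,647.08 → $0.00
Lowest trial balance = -$1,667.46 (Dec)
Initial deposit = cushion − low point = $1,124.94 − (-$1,667.46) = $2,792.40

$2,792.40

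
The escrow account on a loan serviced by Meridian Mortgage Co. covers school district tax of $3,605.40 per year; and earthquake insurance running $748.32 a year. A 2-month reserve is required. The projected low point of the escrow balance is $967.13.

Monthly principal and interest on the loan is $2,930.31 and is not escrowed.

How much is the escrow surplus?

$241.51

School district tax = $3,605.40
Earthquake insurance = $748.32
Yearly total = $3,605.40 + $748.32 = $4,353.72
Monthly = $4,353.72 / 12 = $362.81
Required cushion = 2 × $362.81 = $725.62
Excess over cushion: $967.13 − $725.62 = $241.51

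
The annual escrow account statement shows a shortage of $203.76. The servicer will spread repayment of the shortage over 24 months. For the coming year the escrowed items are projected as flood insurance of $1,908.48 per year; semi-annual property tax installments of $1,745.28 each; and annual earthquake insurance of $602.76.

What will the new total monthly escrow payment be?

$508.64

Flood insurance = $1,908.48/yr
Property tax = $1,745.28 × 2 = $3,490.56/yr
Earthquake insurance = $602.76/yr
Annual escrow total = $1,908.48 + $3,490.56 + $602.76 = $6,001.80
Per month = $6,001.80 ÷ 12 = $500.15
Shortage spread = $203.76 / 24 = $8.49/mo
Adjusted monthly = $500.15 + $8.49 = $508.64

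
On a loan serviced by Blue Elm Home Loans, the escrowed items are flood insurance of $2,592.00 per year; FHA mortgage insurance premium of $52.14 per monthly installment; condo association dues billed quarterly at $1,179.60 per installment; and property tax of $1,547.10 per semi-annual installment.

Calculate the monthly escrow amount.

$919.19

Flood insurance = $2,592.00 per year
FHA mortgage insurance premium = $52.14 × 12 = $625.68 per year
Condo association dues = $1,179.60 × 4 = $4,718.40 per year
Property tax = $1,547.10 × 2 = $3,094.20 per year
Total annual escrow = $11,030.28
Monthly = $11,030.28 / 12 = $919.19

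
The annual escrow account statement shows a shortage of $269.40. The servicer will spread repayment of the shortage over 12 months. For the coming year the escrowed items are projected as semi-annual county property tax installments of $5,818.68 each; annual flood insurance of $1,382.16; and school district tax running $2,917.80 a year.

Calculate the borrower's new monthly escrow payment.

County property tax = $5,818.68 × 2 = $11,637.36/yr
Flood insurance = $1,382.16/yr
School district tax = $2,917.80/yr
Yearly total = $11,637.36 + $1,382.16 + $2,917.80 = $15,937.32
Base monthly escrow = $15,937.32 / 12 = $1,328.11
Shortage spread = $269.40 / 12 = $22.45/mo
New monthly escrow = $1,328.11 + $22.45 = $1,350.56

$1,350.56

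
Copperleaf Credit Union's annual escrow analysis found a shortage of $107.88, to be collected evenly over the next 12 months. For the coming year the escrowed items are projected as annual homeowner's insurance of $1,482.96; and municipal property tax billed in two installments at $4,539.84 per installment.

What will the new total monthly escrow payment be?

$889.21

Homeowner's insurance: $1,482.96 annually
Municipal property tax: $4,539.84 × 2 = $9,079.68 annually
Annual escrow total = $1,482.96 + $9,079.68 = $10,562.64
Base monthly escrow = $10,562.64 ÷ 12 = $880.22
Monthly shortage recovery: $107.88 ÷ 12 = $8.99
New monthly escrow = $880.22 + $8.99 = $889.21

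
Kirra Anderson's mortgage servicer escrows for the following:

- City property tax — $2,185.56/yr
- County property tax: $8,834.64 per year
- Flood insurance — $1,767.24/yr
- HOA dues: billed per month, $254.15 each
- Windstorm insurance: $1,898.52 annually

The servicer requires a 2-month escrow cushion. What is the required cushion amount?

$2,955.96

City property tax: $2,185.56/yr
County property tax: $8,834.64/yr
Flood insurance: $1,767.24/yr
HOA dues: $254.15 × 12 = $3,049.80/yr
Windstorm insurance: $1,898.52/yr
Total per year = $2,185.56 + $8,834.64 + $1,767.24 + $3,049.80 + $1,898.52 = $17,735.76
Base monthly escrow = $17,735.76 ÷ 12 = $1,477.98
Required cushion = 2 × $1,477.98 = $2,955.96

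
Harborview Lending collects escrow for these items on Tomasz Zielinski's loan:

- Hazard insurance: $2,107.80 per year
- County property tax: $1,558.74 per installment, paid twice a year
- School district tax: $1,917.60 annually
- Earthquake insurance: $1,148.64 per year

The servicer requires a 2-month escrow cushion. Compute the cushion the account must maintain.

Hazard insurance = $2,107.80/yr
County property tax = $1,558.74 × 2 = $3,117.48/yr
School district tax = $1,917.60/yr
Earthquake insurance = $1,148.64/yr
Yearly total = $2,107.80 + $3,117.48 + $1,917.60 + $1,148.64 = $8,291.52
Monthly = $8,291.52 ÷ 12 = $690.96
Reserve = 2 × $690.96 = $1,381.92

$1,381.92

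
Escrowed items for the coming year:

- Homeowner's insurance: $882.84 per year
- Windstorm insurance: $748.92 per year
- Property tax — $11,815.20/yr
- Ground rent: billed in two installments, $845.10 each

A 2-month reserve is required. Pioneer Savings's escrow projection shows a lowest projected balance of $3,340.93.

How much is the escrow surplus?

$818.07

Homeowner's insurance = $882.84 per year
Windstorm insurance = $748.92 per year
Property tax = $11,815.20 per year
Ground rent = $845.10 × 2 = $1,690.20 per year
Total per year = $882.84 + $748.92 + $11,815.20 + $1,690.20 = $15,137.16
Monthly = $15,137.16 ÷ 12 = $1,261.43
Cushion = 2 × $1,261.43 = $2,522.86
Surplus = $3,340.93 − $2,522.86 = $818.07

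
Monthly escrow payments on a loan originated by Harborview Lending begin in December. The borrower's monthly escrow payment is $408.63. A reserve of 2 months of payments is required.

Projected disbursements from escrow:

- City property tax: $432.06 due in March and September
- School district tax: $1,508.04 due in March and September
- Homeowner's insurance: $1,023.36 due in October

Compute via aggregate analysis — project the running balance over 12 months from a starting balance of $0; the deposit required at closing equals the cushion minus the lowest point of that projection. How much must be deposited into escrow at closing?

$1,225.89

Cushion = 2 × $408.63 = $817.26
Trial balance (start $0, +$408.63 each month, − disbursements):
  Dec: +$408.63 → $408.63
  Jan: +$408.63 → $817.26
  Feb: +$408.63 → $1,225.89
  Mar: +$408.63 − $1,940.10 → -$305.58
  Apr: +$408.63 → $103.05
  May: +$408.63 → $511.68
  Jun: +$408.63 → $920.31
  Jul: +$408.63 → $1,328.94
  Aug: +$408.63 → $1,737.57
  Sep: +$408.63 − $1,940.10 → $206.10
  Oct: +$408.63 − $1,023.36 → -$408.63
  Nov: +$408.63 → $0.00
Lowest trial balance = -$408.63 (Oct)
Initial deposit = cushion − low point = $817.26 − (-$408.63) = $1,225.89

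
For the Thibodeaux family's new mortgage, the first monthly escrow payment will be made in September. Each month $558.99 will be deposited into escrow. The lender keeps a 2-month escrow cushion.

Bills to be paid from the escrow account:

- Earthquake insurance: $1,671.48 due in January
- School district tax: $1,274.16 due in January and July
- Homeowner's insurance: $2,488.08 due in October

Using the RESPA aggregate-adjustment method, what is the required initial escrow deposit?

$3,756.75

Cushion = 2 × $558.99 = $1,117.98
Trial balance (start $0, +$558.99 each month, − disbursements):
  Sep: +$558.99 → $558.99
  Oct: +$558.99 − $2,488.08 → -$1,370.10
  Nov: +$558.99 → -$811.11
  Dec: +$558.99 → -$252.12
  Jan: +$558.99 − $2,945.64 → -$2,638.77
  Feb: +$558.99 → -$2,079.78
  Mar: +$558.99 → -$1,520.79
  Apr: +$558.99 → -$961.80
  May: +$558.99 → -$402.81
  Jun: +$558.99 → $156.18
  Jul: +$558.99 − $1,274.16 → -$558.99
  Aug: +$558.99 → $0.00
Lowest trial balance = -$2,638.77 (Jan)
Initial deposit = cushion − low point = $1,117.98 − (-$2,638.77) = $3,756.75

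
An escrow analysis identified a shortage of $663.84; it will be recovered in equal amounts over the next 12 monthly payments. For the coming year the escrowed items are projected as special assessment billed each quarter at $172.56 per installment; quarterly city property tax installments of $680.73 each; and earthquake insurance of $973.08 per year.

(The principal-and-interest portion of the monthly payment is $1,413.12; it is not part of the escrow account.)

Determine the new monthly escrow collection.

Special assessment: $172.56 × 4 = $690.24
City property tax: $680.73 × 4 = $2,722.92
Earthquake insurance: $973.08
Annual escrow total = $690.24 + $2,722.92 + $973.08 = $4,386.24
Monthly escrow = $4,386.24 / 12 = $365.52
Monthly shortage recovery: $663.84 / 12 = $55.32
Adjusted monthly = $365.52 + $55.32 = $420.84

$420.84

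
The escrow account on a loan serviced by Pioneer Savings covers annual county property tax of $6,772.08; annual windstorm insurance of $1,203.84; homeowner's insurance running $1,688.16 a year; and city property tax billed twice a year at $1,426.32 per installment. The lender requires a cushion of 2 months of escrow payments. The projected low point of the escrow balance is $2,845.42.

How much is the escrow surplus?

County property tax — $6,772.08 per year
Windstorm insurance — $1,203.84 per year
Homeowner's insurance — $1,688.16 per year
City property tax — $1,426.32 × 2 = $2,852.64 per year
Yearly total = $6,772.08 + $1,203.84 + $1,688.16 + $2,852.64 = $12,516.72
Base monthly escrow = $12,516.72 ÷ 12 = $1,043.06
Required reserve = 2 × $1,043.06 = $2,086.12
Surplus = $2,845.42 − $2,086.12 = $759.30

$759.30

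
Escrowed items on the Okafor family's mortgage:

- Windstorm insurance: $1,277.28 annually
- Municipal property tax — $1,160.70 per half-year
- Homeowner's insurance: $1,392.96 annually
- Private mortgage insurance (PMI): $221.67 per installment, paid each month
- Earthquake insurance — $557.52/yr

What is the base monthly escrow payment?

Windstorm insurance — $1,277.28/yr
Municipal property tax — $1,160.70 × 2 = $2,321.40/yr
Homeowner's insurance — $1,392.96/yr
Private mortgage insurance (PMI) — $221.67 × 12 = $2,660.04/yr
Earthquake insurance — $557.52/yr
Total per year = $1,277.28 + $2,321.40 + $1,392.96 + $2,660.04 + $557.52 = $8,209.20
Per month = $8,209.20 / 12 = $684.10

$684.10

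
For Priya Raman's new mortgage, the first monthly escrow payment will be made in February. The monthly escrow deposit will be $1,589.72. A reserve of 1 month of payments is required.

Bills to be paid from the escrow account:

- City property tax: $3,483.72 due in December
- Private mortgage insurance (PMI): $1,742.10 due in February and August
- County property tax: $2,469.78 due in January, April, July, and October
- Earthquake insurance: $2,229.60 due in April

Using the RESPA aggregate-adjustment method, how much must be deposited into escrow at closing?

Cushion = 1 × $1,589.72 = $1,589.72
Trial balance (start $0, +$1,589.72 each month, − disbursements):
  Feb: +$1,589.72 − $1,742.10 → -$152.38
  Mar: +$1,589.72 → $1,437.34
  Apr: +$1,589.72 − $4,699.38 → -$1,672.32
  May: +$1,589.72 → -$82.60
  Jun: +$1,589.72 → $1,507.12
  Jul: +$1,589.72 − $2,469.78 → $627.06
  Aug: +$1,589.72 − $1,742.10 → $474.68
  Sep: +$1,589.72 → $2,064.40
  Oct: +$1,589.72 − $2,469.78 → $1,184.34
  Nov: +$1,589.72 → $2,774.06
  Dec: +$1,589.72 − $3,483.72 → $880.06
  Jan: +$1,589.72 − $2,469.78 → $0.00
Lowest trial balance = -$1,672.32 (Apr)
Initial deposit = cushion − low point = $1,589.72 − (-$1,672.32) = $3,262.04

$3,262.04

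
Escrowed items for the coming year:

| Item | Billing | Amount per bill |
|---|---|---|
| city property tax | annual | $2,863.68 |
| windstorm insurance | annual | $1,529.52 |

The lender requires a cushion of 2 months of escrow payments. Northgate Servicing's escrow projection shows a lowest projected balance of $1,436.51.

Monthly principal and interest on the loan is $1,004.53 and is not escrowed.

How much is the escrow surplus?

$704.31

City property tax = $2,863.68
Windstorm insurance = $1,529.52
Combined annual = $2,863.68 + $1,529.52 = $4,393.20
Per month = $4,393.20 ÷ 12 = $366.10
Cushion = 2 × $366.10 = $732.20
Surplus = $1,436.51 − $732.20 = $704.31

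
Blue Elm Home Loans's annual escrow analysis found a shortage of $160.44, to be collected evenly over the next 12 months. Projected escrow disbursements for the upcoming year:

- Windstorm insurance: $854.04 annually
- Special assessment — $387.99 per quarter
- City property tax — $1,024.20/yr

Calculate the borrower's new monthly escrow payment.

Windstorm insurance: $854.04 per year
Special assessment: $387.99 × 4 = $1,551.96 per year
City property tax: $1,024.20 per year
Total per year = $3,430.20
Monthly escrow = $3,430.20 / 12 = $285.85
Monthly shortage recovery: $160.44 / 12 = $13.37
New monthly escrow = $285.85 + $13.37 = $299.22

$299.22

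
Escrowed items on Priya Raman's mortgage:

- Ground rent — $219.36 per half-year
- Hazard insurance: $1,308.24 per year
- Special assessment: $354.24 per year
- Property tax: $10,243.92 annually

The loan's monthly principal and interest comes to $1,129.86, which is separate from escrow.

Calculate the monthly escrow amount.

$1,028.76

Ground rent — $219.36 × 2 = $438.72 annually
Hazard insurance — $1,308.24 annually
Special assessment — $354.24 annually
Property tax — $10,243.92 annually
Combined annual = $12,345.12
Monthly escrow = $12,345.12 ÷ 12 = $1,028.76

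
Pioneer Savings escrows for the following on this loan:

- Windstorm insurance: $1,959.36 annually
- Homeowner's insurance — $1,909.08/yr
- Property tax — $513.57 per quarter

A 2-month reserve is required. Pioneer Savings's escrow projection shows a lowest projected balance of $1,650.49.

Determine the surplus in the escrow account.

$663.37

Windstorm insurance — $1,959.36/yr
Homeowner's insurance — $1,909.08/yr
Property tax — $513.57 × 4 = $2,054.28/yr
Yearly total = $5,922.72
Base monthly escrow = $5,922.72 / 12 = $493.56
Required cushion = 2 × $493.56 = $987.12
Excess over cushion: $1,650.49 − $987.12 = $663.37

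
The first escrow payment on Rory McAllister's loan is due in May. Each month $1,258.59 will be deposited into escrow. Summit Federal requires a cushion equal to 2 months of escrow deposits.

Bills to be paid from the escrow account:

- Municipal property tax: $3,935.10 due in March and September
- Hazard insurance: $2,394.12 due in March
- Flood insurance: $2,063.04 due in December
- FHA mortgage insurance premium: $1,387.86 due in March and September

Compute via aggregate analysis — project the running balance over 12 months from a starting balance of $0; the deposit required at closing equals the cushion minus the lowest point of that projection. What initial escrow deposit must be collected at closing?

Cushion = 2 × $1,258.59 = $2,517.18
Trial balance (start $0, +$1,258.59 each month, − disbursements):
  May: +$1,258.59 → $1,258.59
  Jun: +$1,258.59 → $2,517.18
  Jul: +$1,258.59 → $3,775.77
  Aug: +$1,258.59 → $5,034.36
  Sep: +$1,258.59 − $5,322.96 → $969.99
  Oct: +$1,258.59 → $2,228.58
  Nov: +$1,258.59 → $3,487.17
  Dec: +$1,258.59 − $2,063.04 → $2,682.72
  Jan: +$1,258.59 → $3,941.31
  Feb: +$1,258.59 → $5,199.90
  Mar: +$1,258.59 − $7,717.08 → -$1,258.59
  Apr: +$1,258.59 → $0.00
Lowest trial balance = -$1,258.59 (Mar)
Initial deposit = cushion − low point = $2,517.18 − (-$1,258.59) = $3,775.77

$3,775.77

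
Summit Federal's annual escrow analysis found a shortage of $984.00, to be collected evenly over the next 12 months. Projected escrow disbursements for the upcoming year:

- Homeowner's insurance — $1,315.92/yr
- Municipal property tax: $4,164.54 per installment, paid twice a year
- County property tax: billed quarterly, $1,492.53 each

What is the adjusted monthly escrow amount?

$1,383.26

Homeowner's insurance = $1,315.92 per year
Municipal property tax = $4,164.54 × 2 = $8,329.08 per year
County property tax = $1,492.53 × 4 = $5,970.12 per year
Total annual escrow = $1,315.92 + $8,329.08 + $5,970.12 = $15,615.12
Per month = $15,615.12 ÷ 12 = $1,301.26
Shortage spread = $984.00 ÷ 12 = $82.00/mo
Adjusted monthly = $1,301.26 + $82.00 = $1,383.26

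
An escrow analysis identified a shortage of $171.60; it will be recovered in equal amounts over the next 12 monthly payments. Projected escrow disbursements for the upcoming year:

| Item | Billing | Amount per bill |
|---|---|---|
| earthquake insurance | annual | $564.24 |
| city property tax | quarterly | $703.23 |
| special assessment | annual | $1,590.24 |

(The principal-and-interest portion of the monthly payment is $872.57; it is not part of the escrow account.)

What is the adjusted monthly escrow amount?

$428.25

Earthquake insurance — $564.24 per year
City property tax — $703.23 × 4 = $2,812.92 per year
Special assessment — $1,590.24 per year
Combined annual = $564.24 + $2,812.92 + $1,590.24 = $4,967.40
Monthly escrow = $4,967.40 / 12 = $413.95
Monthly shortage recovery: $171.60 / 12 = $14.30
New monthly escrow = $413.95 + $14.30 = $428.25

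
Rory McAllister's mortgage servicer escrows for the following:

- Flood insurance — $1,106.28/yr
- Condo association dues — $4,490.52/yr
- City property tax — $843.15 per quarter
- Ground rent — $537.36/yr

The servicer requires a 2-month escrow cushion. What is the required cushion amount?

$1,584.46

Flood insurance = $1,106.28 annually
Condo association dues = $4,490.52 annually
City property tax = $843.15 × 4 = $3,372.60 annually
Ground rent = $537.36 annually
Total per year = $1,106.28 + $4,490.52 + $3,372.60 + $537.36 = $9,506.76
Monthly escrow = $9,506.76 / 12 = $792.23
Cushion = 2 × $792.23 = $1,584.46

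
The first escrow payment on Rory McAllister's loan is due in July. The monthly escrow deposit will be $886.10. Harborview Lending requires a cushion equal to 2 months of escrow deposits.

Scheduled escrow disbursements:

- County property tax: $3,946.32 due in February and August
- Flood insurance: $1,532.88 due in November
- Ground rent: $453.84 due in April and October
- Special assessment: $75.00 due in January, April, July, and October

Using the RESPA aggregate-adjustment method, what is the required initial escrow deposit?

$4,787.76

Cushion = 2 × $886.10 = $1,772.20
Trial balance (start $0, +$886.10 each month, − disbursements):
  Jul: +$886.10 − $75.00 → $811.10
  Aug: +$886.10 − $3,946.32 → -$2,249.12
  Sep: +$886.10 → -$1,363.02
  Oct: +$886.10 − $528.84 → -$1,005.76
  Nov: +$886.10 − $1,532.88 → -$1,652.54
  Dec: +$886.10 → -$766.44
  Jan: +$886.10 − $75.00 → $44.66
  Feb: +$886.10 − $3,946.32 → -$3,015.56
  Mar: +$886.10 → -$2,129.46
  Apr: +$886.10 − $528.84 → -$1,772.20
  May: +$886.10 → -$886.10
  Jun: +$886.10 → $0.00
Lowest trial balance = -$3,015.56 (Feb)
Initial deposit = cushion − low point = $1,772.20 − (-$3,015.56) = $4,787.76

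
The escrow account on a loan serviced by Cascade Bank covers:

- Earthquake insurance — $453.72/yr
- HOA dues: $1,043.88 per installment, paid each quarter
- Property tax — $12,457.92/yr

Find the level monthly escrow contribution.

Earthquake insurance = $453.72 annually
HOA dues = $1,043.88 × 4 = $4,175.52 annually
Property tax = $12,457.92 annually
Combined annual = $17,087.16
Base monthly escrow = $17,087.16 ÷ 12 = $1,423.93

$1,423.93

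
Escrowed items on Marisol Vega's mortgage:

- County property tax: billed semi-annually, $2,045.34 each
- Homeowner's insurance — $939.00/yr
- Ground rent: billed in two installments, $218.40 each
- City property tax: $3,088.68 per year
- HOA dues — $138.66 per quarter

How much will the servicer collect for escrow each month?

County property tax — $2,045.34 × 2 = $4,090.68 annually
Homeowner's insurance — $939.00 annually
Ground rent — $218.40 × 2 = $436.80 annually
City property tax — $3,088.68 annually
HOA dues — $138.66 × 4 = $554.64 annually
Annual escrow total = $4,090.68 + $939.00 + $436.80 + $3,088.68 + $554.64 = $9,109.80
Monthly = $9,109.80 / 12 = $759.15

$759.15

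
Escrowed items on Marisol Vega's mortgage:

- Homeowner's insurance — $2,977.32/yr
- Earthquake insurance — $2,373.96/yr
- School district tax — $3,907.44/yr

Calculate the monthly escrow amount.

$771.56

Homeowner's insurance: $2,977.32/yr
Earthquake insurance: $2,373.96/yr
School district tax: $3,907.44/yr
Total annual escrow = $9,258.72
Monthly = $9,258.72 ÷ 12 = $771.56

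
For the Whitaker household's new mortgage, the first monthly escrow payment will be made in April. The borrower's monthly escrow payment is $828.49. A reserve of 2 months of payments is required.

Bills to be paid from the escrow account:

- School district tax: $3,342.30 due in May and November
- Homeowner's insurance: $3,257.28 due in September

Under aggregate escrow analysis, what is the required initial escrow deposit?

$4,970.94

Cushion = 2 × $828.49 = $1,656.98
Trial balance (start $0, +$828.49 each month, − disbursements):
  Apr: +$828.49 → $828.49
  May: +$828.49 − $3,342.30 → -$1,685.32
  Jun: +$828.49 → -$856.83
  Jul: +$828.49 → -$28.34
  Aug: +$828.49 → $800.15
  Sep: +$828.49 − $3,257.28 → -$1,628.64
  Oct: +$828.49 → -$800.15
  Nov: +$828.49 − $3,342.30 → -$3,313.96
  Dec: +$828.49 → -$2,485.47
  Jan: +$828.49 → -$1,656.98
  Feb: +$828.49 → -$828.49
  Mar: +$828.49 → $0.00
Lowest trial balance = -$3,313.96 (Nov)
Initial deposit = cushion − low point = $1,656.98 − (-$3,313.96) = $4,970.94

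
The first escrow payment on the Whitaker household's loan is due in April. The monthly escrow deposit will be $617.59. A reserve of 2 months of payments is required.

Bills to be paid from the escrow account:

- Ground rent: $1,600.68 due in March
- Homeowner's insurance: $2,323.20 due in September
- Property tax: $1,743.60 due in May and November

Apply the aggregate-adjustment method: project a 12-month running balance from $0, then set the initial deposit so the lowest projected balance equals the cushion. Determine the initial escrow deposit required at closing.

Cushion = 2 × $617.59 = $1,235.18
Trial balance (start $0, +$617.59 each month, − disbursements):
  Apr: +$617.59 → $617.59
  May: +$617.59 − $1,743.60 → -$508.42
  Jun: +$617.59 → $109.17
  Jul: +$617.59 → $726.76
  Aug: +$617.59 → $1,344.35
  Sep: +$617.59 − $2,323.20 → -$361.26
  Oct: +$617.59 → $256.33
  Nov: +$617.59 − $1,743.60 → -$869.68
  Dec: +$617.59 → -$252.09
  Jan: +$617.59 → $365.50
  Feb: +$617.59 → $983.09
  Mar: +$617.59 − $1,600.68 → $0.00
Lowest trial balance = -$869.68 (Nov)
Initial deposit = cushion − low point = $1,235.18 − (-$869.68) = $2,104.86

$2,104.86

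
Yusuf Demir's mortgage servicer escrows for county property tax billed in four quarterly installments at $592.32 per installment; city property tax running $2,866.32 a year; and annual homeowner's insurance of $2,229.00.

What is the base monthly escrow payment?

County property tax = $592.32 × 4 = $2,369.28 per year
City property tax = $2,866.32 per year
Homeowner's insurance = $2,229.00 per year
Total per year = $2,369.28 + $2,866.32 + $2,229.00 = $7,464.60
Monthly escrow = $7,464.60 ÷ 12 = $622.05

$622.05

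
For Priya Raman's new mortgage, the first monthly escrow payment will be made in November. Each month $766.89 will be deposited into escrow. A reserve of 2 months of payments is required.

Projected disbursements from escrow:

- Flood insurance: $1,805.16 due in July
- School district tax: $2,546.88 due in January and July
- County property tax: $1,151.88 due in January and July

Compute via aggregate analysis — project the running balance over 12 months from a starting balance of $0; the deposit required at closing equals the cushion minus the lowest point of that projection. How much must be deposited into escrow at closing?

Cushion = 2 × $766.89 = $1,533.78
Trial balance (start $0, +$766.89 each month, − disbursements):
  Nov: +$766.89 → $766.89
  Dec: +$766.89 → $1,533.78
  Jan: +$766.89 − $3,698.76 → -$1,398.09
  Feb: +$766.89 → -$631.20
  Mar: +$766.89 → $135.69
  Apr: +$766.89 → $902.58
  May: +$766.89 → $1,669.47
  Jun: +$766.89 → $2,436.36
  Jul: +$766.89 − $5,503.92 → -$2,300.67
  Aug: +$766.89 → -$1,533.78
  Sep: +$766.89 → -$766.89
  Oct: +$766.89 → $0.00
Lowest trial balance = -$2,300.67 (Jul)
Initial deposit = cushion − low point = $1,533.78 − (-$2,300.67) = $3,834.45

$3,834.45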